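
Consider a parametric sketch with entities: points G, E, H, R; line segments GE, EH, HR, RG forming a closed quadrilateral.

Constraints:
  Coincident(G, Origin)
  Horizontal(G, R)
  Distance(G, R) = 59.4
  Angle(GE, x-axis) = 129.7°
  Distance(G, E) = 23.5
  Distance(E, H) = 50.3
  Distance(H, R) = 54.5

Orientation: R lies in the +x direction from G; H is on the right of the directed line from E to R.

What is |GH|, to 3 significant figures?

27.3

G is at the origin; GR is horizontal with |GR| = 59.4 and R in +x, so R = (59.4, 0). GE runs at 129.7° with |GE| = 23.5, so E = (-15.0, 18.1). H is determined by |EH| = 50.3 and |HR| = 54.5 together: it lies at the intersection of circle(E, 50.3) and circle(R, 54.5). With |ER| = 76.6, the foot of the radical line on ER is 35.4 from E and the perpendicular offset is √(50.3² − 35.4²) = 35.7. Taking the right-of-ER solution: H = (11.0, -25.0).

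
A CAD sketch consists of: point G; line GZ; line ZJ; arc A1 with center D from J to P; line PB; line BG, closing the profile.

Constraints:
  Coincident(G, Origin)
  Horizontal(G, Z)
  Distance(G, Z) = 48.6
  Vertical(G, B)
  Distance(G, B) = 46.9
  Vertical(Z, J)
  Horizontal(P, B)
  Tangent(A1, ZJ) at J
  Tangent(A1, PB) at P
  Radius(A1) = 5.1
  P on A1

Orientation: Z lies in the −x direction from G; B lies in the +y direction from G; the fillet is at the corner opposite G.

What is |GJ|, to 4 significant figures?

64.10

G is at the origin; G and Z share the same y with |GZ| = 48.6 and Z on the −x side, so Z = (-48.60, 0.000). G and B share the same x with |GB| = 46.9 and B on the +y side, so B = (0.000, 46.90). The virtual corner opposite G is at (-48.60, 46.90). The tangent condition forces DJ to be normal to ZJ and the tangent condition forces DP to be normal to PB, with radius 5.1, so the center D sits 5.1 in from both sides at D = (-43.50, 41.80). That places the tangent points at J = (-48.60, 41.80) on ZJ and P = (-43.50, 46.90) on PB. Then |GJ| = |J − G| = 64.10.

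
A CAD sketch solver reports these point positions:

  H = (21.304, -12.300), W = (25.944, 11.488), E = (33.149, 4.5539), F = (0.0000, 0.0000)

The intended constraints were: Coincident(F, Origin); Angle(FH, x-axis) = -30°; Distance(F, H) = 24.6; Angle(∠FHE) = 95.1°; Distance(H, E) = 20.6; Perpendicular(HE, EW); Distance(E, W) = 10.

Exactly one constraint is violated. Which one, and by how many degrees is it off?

Perpendicular(HE, EW) — off by 8.80°.

F = (0.00, 0.00) ✓; FH at -30.00° ✓; |FH| = 24.60 ✓; ∠FHE = 95.10° ✓; |HE| = 20.60 ✓; ∠(HE, EW) = 81.20° ✗; |EW| = 10.00 ✓.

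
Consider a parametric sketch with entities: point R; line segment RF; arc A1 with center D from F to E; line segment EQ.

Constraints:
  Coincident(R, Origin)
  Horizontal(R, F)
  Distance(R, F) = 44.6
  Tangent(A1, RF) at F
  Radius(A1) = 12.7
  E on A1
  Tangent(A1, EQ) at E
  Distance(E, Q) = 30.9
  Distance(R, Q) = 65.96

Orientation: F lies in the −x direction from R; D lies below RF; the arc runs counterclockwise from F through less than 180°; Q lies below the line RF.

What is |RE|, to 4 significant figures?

59.07

R is at the origin; RF is horizontal with |RF| = 44.6 and F on the −x side, so F = (-44.60, 0.000). The tangent condition forces DF to be normal to RF, so D = F + (0, -12.7) = (-44.60, -12.70). Since DE ⟂ EQ (tangency), |DQ| = √(12.7² + 30.9²) = 33.41 regardless of where E sits on A1. So Q lies on both circle(R, 65.96) and circle(D, 33.41); the below-RF intersection is Q = (-47.27, -46.00). E is the foot of the tangent from Q: E = (-56.70, -16.57).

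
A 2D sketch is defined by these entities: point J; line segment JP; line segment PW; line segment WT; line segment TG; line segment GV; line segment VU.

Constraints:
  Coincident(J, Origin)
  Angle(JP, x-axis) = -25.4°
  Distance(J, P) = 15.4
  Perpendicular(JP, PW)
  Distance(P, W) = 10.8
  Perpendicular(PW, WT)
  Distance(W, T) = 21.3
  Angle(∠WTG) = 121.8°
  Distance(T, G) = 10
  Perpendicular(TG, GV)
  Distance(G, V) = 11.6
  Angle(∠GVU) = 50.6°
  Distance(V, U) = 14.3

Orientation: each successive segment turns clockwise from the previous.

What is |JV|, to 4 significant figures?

4.031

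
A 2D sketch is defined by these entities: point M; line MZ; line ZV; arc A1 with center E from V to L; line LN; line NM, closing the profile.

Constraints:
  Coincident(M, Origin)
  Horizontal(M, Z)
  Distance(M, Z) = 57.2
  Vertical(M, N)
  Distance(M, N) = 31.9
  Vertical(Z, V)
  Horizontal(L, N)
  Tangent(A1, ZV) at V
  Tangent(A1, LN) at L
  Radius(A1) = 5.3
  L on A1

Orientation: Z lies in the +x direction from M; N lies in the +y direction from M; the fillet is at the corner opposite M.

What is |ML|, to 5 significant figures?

60.920

M is at the origin; MZ is horizontal with |MZ| = 57.2 and Z on the +x side, so Z = (57.200, 0.0000). MN is vertical with |MN| = 31.9 and N on the +y side, so N = (0.0000, 31.900). The virtual corner opposite M is at (57.200, 31.900). Since A1 is tangent to ZV there, EV ⟂ ZV and since A1 is tangent to LN there, EL ⟂ LN, with radius 5.3, so the center E sits 5.3 in from both sides at E = (51.900, 26.600). That places the tangent points at V = (57.200, 26.600) on ZV and L = (51.900, 31.900) on LN. Then |ML| = |L − M| = 60.920.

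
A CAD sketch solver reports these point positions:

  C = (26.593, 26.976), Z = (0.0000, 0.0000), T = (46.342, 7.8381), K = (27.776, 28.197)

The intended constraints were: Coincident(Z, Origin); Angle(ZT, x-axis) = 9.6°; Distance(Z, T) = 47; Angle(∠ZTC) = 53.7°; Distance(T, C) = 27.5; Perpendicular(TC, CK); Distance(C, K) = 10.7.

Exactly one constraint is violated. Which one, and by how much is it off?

Distance(C, K) = 10.7 — off by 9.00.

Z = (0.00, 0.00) ✓; ZT at 9.600° ✓; |ZT| = 47.00 ✓; ∠ZTC = 53.70° ✓; |TC| = 27.50 ✓; ∠(TC, CK) = 89.99° ✓; |CK| = 1.700 ✗.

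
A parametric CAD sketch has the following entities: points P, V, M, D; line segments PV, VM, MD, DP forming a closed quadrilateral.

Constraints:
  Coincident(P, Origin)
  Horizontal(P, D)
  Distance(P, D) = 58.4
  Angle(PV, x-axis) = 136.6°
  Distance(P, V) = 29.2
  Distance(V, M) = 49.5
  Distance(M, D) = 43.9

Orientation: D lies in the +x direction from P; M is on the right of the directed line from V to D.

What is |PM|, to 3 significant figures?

20.4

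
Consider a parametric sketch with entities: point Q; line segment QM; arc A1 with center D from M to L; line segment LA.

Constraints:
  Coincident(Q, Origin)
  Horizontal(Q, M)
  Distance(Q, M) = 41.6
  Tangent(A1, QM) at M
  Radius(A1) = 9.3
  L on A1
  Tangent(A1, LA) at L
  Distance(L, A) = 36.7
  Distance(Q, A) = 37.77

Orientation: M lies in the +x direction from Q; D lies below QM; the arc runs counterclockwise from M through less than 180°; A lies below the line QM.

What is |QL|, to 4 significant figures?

34.05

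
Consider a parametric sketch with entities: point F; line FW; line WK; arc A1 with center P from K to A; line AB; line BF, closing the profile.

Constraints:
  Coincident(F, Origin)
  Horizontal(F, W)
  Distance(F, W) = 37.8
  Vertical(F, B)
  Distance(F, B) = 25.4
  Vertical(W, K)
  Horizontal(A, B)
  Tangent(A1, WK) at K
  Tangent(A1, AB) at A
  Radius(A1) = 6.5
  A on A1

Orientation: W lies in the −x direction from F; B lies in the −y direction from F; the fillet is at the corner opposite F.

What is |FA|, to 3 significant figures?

40.3

F is at the origin; FW is horizontal with |FW| = 37.8 and W on the −x side, so W = (-37.8, 0.00). F and B share the same x with |FB| = 25.4 and B on the −y side, so B = (0.00, -25.4). The virtual corner opposite F is at (-37.8, -25.4). The tangent condition forces PK to be normal to WK and the tangent condition forces PA to be normal to AB, with radius 6.5, so the center P sits 6.5 in from both sides at P = (-31.3, -18.9). That places the tangent points at K = (-37.8, -18.9) on WK and A = (-31.3, -25.4) on AB. Then |FA| = |A − F| = 40.3.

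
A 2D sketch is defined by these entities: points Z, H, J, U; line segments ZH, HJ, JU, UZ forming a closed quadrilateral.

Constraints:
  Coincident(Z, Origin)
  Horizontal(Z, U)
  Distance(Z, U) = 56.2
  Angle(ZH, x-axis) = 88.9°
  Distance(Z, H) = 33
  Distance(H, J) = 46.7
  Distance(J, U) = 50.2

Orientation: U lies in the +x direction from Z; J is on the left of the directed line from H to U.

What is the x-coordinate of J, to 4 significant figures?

44.57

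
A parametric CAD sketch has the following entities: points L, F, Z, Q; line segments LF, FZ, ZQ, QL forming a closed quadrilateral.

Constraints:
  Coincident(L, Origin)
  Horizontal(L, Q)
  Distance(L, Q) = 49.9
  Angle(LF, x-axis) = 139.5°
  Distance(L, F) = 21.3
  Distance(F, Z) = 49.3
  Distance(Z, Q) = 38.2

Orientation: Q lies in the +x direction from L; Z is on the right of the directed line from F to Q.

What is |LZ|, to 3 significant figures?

28.2

Checks: |FZ| = 49.30 ✓; |ZQ| = 38.20 ✓.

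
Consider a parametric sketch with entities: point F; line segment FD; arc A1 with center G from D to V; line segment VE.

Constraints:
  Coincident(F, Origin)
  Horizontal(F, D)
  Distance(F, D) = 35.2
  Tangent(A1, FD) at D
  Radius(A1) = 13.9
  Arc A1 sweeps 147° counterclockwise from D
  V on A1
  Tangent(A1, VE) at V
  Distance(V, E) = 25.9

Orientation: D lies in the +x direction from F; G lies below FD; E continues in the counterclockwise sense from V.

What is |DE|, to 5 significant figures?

42.112

F is at the origin; F and D share the same y with |FD| = 35.2 and D on the +x side, so D = (35.200, 0.0000). A1 meets FD tangentially, so GD is at right angles to FD, so G = D + (0, -13.9) = (35.200, -13.900). On A1, D sits at bearing 90° from G; a 147° counterclockwise sweep puts V at bearing 237°, so V = G + 13.9·(cos 237°, sin 237°) = (27.630, -25.558). The tangent condition forces GV to be normal to VE, so VE runs along (−sin 237°, cos 237°); with |VE| = 25.9, E = (49.351, -39.664). Then |DE| = |E − D| = 42.112.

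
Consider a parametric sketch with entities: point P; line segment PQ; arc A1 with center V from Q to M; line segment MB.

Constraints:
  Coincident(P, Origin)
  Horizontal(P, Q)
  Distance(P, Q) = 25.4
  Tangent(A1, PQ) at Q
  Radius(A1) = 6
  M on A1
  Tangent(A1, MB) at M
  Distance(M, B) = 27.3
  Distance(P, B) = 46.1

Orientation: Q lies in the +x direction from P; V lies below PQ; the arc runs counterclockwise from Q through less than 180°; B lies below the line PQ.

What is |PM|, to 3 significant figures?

21.8

P is at the origin; PQ is horizontal with |PQ| = 25.4 and Q on the +x side, so Q = (25.4, 0.00). Tangency of A1 to PQ means the radius VQ is perpendicular to PQ, so V = Q + (0, -6) = (25.4, -6.00). Since VM ⟂ MB (tangency), |VB| = √(6.0² + 27.3²) = 28.0 regardless of where M sits on A1. So B lies on both circle(P, 46.1) and circle(V, 28.0); the below-PQ intersection is B = (32.0, -33.2). M is the foot of the tangent from B: M = (20.0, -8.64).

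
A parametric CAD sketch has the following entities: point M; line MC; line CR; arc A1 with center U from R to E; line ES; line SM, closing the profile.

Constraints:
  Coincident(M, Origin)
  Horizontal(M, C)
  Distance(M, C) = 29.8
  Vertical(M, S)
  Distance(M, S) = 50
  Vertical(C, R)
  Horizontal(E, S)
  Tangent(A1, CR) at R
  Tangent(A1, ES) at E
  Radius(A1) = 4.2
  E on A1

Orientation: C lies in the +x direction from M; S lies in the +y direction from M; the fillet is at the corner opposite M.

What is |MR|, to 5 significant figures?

54.641

The virtual corner opposite M is at (29.800, 50.000). Tangency of A1 to CR means the radius UR is perpendicular to CR and A1 meets ES tangentially, so UE is at right angles to ES, with radius 4.2, so the center U sits 4.2 in from both sides at U = (25.600, 45.800). That places the tangent points at R = (29.800, 45.800) on CR and E = (25.600, 50.000) on ES. Then |MR| = |R − M| = 54.641.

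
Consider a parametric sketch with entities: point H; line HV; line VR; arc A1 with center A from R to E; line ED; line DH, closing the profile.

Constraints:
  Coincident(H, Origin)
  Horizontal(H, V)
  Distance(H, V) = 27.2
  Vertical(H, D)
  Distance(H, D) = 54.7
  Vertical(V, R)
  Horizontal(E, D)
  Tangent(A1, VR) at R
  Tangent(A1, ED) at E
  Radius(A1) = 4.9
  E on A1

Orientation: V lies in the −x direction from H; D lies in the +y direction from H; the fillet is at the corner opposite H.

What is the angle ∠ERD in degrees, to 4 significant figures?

34.79°

The virtual corner opposite H is at (-27.20, 54.70). Since A1 is tangent to VR there, AR ⟂ VR and tangency of A1 to ED means the radius AE is perpendicular to ED, with radius 4.9, so the center A sits 4.9 in from both sides at A = (-22.30, 49.80). That places the tangent points at R = (-27.20, 49.80) on VR and E = (-22.30, 54.70) on ED. Then cos ∠ERD = RE·RD / (|RE||RD|), giving 34.79°.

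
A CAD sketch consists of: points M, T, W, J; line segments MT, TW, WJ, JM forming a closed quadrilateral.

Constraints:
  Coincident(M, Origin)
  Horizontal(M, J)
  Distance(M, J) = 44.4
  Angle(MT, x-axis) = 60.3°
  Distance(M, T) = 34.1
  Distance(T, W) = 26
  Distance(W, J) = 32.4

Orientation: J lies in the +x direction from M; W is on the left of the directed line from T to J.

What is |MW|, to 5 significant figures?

53.616

M is at the origin; MJ is horizontal with |MJ| = 44.4 and J in +x, so J = (44.4, 0). MT runs at 60.3° with |MT| = 34.1, so T = (16.895, 29.620). W is determined by |TW| = 26.0 and |WJ| = 32.4 together: it lies at the intersection of circle(T, 26.0) and circle(J, 32.4). With |TJ| = 40.421, the foot of the radical line on TJ is 15.587 from T and the perpendicular offset is √(26.0² − 15.587²) = 20.809. Taking the left-of-TJ solution: W = (42.751, 32.358).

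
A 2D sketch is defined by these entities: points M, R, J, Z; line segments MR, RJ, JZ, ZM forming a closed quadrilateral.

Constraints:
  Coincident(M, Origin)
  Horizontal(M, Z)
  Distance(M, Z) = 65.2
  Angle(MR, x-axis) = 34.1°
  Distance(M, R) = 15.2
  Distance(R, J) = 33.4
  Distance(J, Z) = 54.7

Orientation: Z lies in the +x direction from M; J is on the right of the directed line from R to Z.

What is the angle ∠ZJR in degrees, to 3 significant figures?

69.7°

M is at the origin; M and Z share the same y with |MZ| = 65.2 and Z in +x, so Z = (65.2, 0). MR runs at 34.1° with |MR| = 15.2, so R = (12.6, 8.52). J is determined by |RJ| = 33.4 and |JZ| = 54.7 together: it lies at the intersection of circle(R, 33.4) and circle(Z, 54.7). With |RZ| = 53.3, the foot of the radical line on RZ is 9.05 from R and the perpendicular offset is √(33.4² − 9.05²) = 32.2. Taking the right-of-RZ solution: J = (16.4, -24.7).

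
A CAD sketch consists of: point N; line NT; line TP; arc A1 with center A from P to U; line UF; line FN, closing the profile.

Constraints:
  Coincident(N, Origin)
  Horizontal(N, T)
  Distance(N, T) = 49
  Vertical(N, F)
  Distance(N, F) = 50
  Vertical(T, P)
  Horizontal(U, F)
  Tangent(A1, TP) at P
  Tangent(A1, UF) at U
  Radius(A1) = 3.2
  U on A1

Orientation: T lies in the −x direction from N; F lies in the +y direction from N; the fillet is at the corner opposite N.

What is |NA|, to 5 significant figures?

65.482

N and F share the same x with |NF| = 50.0 and F on the +y side, so F = (0.0000, 50.000). The virtual corner opposite N is at (-49.000, 50.000). A1 meets TP tangentially, so AP is at right angles to TP and A1 meets UF tangentially, so AU is at right angles to UF, with radius 3.2, so the center A sits 3.2 in from both sides at A = (-45.800, 46.800). Then |NA| = |A − N| = 65.482.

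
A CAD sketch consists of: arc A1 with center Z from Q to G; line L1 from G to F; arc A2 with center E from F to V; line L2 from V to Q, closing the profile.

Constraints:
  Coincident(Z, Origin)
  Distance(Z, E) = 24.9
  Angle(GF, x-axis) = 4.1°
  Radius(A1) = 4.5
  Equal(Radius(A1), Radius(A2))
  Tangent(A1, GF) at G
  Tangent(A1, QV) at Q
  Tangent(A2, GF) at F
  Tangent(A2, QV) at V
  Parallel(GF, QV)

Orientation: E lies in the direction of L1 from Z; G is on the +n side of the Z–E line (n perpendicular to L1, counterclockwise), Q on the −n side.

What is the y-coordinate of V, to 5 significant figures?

-2.7082

The slot axis is L1's direction at 4.1°, so u = (cos 4.1°, sin 4.1°) = (0.99744, 0.071497) and n = (−sin 4.1°, cos 4.1°) = (-0.071497, 0.99744). Z is at the origin and E lies 24.9 along u from Z, so E = 24.9·u = (24.836, 1.7803). Tangency of A1 to both parallel lines with radius 4.5 puts G and Q at Z ± 4.5·n: G = (-0.32174, 4.4885), Q = (0.32174, -4.4885). Equal radii place F and V the same way about E: F = E + 4.5·n = (24.515, 6.2688), V = E − 4.5·n = (25.158, -2.7082). So V.y = -2.7082.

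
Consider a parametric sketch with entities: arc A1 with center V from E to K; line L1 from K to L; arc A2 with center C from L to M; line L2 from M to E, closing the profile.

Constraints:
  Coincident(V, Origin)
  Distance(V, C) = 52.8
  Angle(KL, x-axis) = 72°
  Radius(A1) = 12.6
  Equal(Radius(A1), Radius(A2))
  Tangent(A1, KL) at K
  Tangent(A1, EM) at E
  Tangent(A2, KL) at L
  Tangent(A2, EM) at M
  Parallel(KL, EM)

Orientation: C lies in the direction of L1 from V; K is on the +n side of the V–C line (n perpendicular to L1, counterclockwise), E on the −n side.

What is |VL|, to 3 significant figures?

54.3

The slot axis is L1's direction at 72.0°, so u = (cos 72.0°, sin 72.0°) = (0.309, 0.951) and n = (−sin 72.0°, cos 72.0°) = (-0.951, 0.309). V is at the origin and C lies 52.8 along u from V, so C = 52.8·u = (16.3, 50.2). Tangency of A1 to both parallel lines with radius 12.6 puts K and E at V ± 12.6·n: K = (-12.0, 3.89), E = (12.0, -3.89). Equal radii place L and M the same way about C: L = C + 12.6·n = (4.33, 54.1), M = C − 12.6·n = (28.3, 46.3). Then |VL| = |L − V| = 54.3.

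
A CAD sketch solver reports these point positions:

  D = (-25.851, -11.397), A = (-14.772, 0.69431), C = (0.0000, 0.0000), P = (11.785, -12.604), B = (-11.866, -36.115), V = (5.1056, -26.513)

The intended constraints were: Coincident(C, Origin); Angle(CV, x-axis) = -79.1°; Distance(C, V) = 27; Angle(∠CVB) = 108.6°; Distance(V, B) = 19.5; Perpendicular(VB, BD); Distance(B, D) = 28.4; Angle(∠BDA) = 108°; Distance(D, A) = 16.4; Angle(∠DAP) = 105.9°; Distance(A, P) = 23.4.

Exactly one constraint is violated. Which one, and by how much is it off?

Distance(A, P) = 23.4 — off by 6.30.

C = (0.00, 0.00) ✓; CV at -79.10° ✓; |CV| = 27.00 ✓; ∠CVB = 108.6° ✓; |VB| = 19.50 ✓; ∠(VB, BD) = 90.00° ✓; |BD| = 28.40 ✓; ∠BDA = 108.0° ✓; |DA| = 16.40 ✓; ∠DAP = 105.9° ✓; |AP| = 29.70 ✗.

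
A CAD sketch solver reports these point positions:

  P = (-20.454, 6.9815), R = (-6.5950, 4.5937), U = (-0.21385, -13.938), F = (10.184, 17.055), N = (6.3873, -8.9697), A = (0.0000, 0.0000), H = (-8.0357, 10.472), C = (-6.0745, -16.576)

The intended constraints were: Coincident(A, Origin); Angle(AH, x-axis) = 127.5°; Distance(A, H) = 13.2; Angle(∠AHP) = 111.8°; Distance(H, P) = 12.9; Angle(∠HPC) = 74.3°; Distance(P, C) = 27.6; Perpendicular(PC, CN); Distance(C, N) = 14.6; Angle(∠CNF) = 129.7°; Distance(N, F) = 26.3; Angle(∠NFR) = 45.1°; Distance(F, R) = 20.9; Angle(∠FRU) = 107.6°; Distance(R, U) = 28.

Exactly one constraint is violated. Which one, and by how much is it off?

Distance(R, U) = 28 — off by 8.40.

A = (0.00, 0.00) ✓; AH at 127.5° ✓; |AH| = 13.20 ✓; ∠AHP = 111.8° ✓; |HP| = 12.90 ✓; ∠HPC = 74.30° ✓; |PC| = 27.60 ✓; ∠(PC, CN) = 90.00° ✓; |CN| = 14.60 ✓; ∠CNF = 129.7° ✓; |NF| = 26.30 ✓; ∠NFR = 45.10° ✓; |FR| = 20.90 ✓; ∠FRU = 107.6° ✓; |RU| = 19.60 ✗.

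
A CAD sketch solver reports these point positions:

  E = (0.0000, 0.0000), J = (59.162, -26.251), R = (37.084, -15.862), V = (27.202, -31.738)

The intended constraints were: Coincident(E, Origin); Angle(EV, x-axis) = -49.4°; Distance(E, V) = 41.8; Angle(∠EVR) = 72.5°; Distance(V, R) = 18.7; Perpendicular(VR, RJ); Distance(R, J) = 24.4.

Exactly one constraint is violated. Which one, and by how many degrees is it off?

Perpendicular(VR, RJ) — off by 6.70°.

E = (0.00, 0.00) ✓; EV at -49.40° ✓; |EV| = 41.80 ✓; ∠EVR = 72.50° ✓; |VR| = 18.70 ✓; ∠(VR, RJ) = 83.30° ✗; |RJ| = 24.40 ✓.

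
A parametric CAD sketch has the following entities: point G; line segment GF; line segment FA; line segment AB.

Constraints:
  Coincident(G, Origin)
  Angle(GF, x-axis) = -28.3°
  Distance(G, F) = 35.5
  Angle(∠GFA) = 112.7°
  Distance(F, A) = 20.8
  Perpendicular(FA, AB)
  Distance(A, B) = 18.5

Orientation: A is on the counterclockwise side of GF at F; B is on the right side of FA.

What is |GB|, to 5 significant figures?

61.780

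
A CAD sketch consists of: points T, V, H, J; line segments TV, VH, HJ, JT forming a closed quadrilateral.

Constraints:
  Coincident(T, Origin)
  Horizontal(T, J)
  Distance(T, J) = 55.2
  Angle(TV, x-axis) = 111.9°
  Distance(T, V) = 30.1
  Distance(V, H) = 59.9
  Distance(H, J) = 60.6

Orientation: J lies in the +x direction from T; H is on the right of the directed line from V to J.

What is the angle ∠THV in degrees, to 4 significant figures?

8.328°

T is at the origin; TJ is horizontal with |TJ| = 55.2 and J in +x, so J = (55.2, 0). TV runs at 111.9° with |TV| = 30.1, so V = (-11.23, 27.93). H is determined by |VH| = 59.9 and |HJ| = 60.6 together: it lies at the intersection of circle(V, 59.9) and circle(J, 60.6). With |VJ| = 72.06, the foot of the radical line on VJ is 35.44 from V and the perpendicular offset is √(59.9² − 35.44²) = 48.29. Taking the right-of-VJ solution: H = (2.732, -30.32).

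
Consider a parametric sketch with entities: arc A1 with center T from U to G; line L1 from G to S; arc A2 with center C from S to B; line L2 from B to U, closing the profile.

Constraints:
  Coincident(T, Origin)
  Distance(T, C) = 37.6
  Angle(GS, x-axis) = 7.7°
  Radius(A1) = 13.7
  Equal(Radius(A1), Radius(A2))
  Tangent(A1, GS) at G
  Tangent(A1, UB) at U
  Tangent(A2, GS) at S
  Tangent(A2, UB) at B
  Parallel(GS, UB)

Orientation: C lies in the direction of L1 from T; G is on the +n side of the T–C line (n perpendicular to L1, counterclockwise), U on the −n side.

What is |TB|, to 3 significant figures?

40.0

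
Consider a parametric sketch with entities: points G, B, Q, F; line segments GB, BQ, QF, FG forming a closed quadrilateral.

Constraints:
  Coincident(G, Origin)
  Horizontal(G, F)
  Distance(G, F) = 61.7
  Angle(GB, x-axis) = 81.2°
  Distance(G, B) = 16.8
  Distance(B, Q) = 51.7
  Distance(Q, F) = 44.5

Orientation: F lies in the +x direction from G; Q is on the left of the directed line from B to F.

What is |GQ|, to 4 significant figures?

63.52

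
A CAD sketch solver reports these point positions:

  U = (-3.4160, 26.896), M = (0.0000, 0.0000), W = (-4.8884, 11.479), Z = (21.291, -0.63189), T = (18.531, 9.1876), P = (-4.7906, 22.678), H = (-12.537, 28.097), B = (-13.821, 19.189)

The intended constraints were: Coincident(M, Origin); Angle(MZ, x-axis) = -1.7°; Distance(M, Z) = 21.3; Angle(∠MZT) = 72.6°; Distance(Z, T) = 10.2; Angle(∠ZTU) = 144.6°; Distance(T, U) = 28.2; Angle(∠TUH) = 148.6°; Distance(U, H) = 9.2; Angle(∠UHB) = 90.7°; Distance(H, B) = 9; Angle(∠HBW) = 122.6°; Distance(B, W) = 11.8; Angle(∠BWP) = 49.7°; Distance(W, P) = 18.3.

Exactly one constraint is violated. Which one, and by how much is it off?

Distance(W, P) = 18.3 — off by 7.10.

M = (0.00, 0.00) ✓; MZ at -1.700° ✓; |MZ| = 21.30 ✓; ∠MZT = 72.60° ✓; |ZT| = 10.20 ✓; ∠ZTU = 144.6° ✓; |TU| = 28.20 ✓; ∠TUH = 148.6° ✓; |UH| = 9.200 ✓; ∠UHB = 90.70° ✓; |HB| = 9.000 ✓; ∠HBW = 122.6° ✓; |BW| = 11.80 ✓; ∠BWP = 49.70° ✓; |WP| = 11.20 ✗.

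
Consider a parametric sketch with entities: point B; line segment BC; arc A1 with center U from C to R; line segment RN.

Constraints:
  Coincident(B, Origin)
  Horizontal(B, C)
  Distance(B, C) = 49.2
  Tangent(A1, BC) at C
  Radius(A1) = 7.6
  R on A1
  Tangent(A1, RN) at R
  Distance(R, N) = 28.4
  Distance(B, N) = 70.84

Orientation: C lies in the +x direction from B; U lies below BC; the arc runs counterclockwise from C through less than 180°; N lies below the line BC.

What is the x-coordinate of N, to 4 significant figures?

62.15

Checks: |UC| = 7.600 ✓; |UR| = 7.600 ✓; ∠(UR, RN) = 90.00° ✓; |RN| = 28.40 ✓; |BN| = 70.84 ✓.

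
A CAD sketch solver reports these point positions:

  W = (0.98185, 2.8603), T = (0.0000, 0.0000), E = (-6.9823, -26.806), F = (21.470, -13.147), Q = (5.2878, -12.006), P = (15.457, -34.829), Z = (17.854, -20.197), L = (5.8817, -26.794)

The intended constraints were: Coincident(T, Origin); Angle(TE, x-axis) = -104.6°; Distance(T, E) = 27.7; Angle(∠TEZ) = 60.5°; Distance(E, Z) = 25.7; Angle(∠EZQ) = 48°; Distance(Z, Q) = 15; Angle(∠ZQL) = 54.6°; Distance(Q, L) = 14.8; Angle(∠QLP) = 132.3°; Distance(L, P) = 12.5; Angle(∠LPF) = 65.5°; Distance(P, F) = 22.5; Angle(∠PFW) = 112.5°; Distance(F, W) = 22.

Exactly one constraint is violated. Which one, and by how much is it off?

Distance(F, W) = 22 — off by 4.00.

T = (0.00, 0.00) ✓; TE at -104.6° ✓; |TE| = 27.70 ✓; ∠TEZ = 60.50° ✓; |EZ| = 25.70 ✓; ∠EZQ = 48.00° ✓; |ZQ| = 15.00 ✓; ∠ZQL = 54.60° ✓; |QL| = 14.80 ✓; ∠QLP = 132.3° ✓; |LP| = 12.50 ✓; ∠LPF = 65.50° ✓; |PF| = 22.50 ✓; ∠PFW = 112.5° ✓; |FW| = 26.00 ✗.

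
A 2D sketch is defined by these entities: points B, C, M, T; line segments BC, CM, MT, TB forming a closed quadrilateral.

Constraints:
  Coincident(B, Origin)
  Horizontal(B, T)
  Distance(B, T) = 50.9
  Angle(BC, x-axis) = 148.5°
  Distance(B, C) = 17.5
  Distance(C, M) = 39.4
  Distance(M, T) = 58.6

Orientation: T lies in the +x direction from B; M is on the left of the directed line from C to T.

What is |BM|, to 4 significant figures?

41.59

Checks: |CM| = 39.40 ✓; |MT| = 58.60 ✓.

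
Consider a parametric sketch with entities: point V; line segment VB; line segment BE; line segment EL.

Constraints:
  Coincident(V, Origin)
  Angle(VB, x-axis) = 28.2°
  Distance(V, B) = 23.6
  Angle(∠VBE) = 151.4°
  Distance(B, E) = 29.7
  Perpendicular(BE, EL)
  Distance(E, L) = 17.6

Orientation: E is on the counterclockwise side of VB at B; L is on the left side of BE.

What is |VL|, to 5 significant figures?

50.813

∠VBE = 151.4°, so BE runs at 28.2° + (180° − 151.4°) = 56.800° from the x-axis; with |BE| = 29.7, E = B + 29.7·(cos 56.800°, sin 56.800°) = (37.061, 36.004). BE is perpendicular to EL; with |EL| = 17.6 on the left of BE, L = E + 17.6·(-0.83676, 0.54756) = (22.334, 45.641). Then |VL| = |L − V| = 50.813.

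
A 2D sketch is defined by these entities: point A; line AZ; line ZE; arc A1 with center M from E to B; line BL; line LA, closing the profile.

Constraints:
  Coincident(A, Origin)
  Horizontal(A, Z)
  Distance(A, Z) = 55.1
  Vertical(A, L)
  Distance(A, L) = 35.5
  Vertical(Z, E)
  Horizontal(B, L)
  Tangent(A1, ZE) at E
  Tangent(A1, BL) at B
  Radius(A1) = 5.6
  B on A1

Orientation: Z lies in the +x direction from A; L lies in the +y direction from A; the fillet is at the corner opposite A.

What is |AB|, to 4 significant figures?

60.91

A is at the origin; AZ is horizontal with |AZ| = 55.1 and Z on the +x side, so Z = (55.10, 0.000). A and L share the same x with |AL| = 35.5 and L on the +y side, so L = (0.000, 35.50). The virtual corner opposite A is at (55.10, 35.50). Tangency of A1 to ZE means the radius ME is perpendicular to ZE and A1 meets BL tangentially, so MB is at right angles to BL, with radius 5.6, so the center M sits 5.6 in from both sides at M = (49.50, 29.90). That places the tangent points at E = (55.10, 29.90) on ZE and B = (49.50, 35.50) on BL. Then |AB| = |B − A| = 60.91.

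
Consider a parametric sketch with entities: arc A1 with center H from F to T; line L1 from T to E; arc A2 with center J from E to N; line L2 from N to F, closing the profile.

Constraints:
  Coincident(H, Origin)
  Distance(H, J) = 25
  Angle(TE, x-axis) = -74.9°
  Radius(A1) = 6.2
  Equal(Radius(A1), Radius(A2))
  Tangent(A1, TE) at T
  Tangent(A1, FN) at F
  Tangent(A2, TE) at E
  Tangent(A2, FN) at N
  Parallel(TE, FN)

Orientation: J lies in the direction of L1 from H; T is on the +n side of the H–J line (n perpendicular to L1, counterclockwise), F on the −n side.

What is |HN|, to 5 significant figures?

25.757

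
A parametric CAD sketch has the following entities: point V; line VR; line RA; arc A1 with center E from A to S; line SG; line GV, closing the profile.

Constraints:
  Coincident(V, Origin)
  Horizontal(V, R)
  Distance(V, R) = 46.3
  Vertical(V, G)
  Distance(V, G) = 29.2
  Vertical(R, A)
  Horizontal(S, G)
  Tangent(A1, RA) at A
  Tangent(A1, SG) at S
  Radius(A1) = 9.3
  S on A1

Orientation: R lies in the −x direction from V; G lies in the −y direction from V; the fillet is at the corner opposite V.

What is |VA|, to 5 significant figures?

50.395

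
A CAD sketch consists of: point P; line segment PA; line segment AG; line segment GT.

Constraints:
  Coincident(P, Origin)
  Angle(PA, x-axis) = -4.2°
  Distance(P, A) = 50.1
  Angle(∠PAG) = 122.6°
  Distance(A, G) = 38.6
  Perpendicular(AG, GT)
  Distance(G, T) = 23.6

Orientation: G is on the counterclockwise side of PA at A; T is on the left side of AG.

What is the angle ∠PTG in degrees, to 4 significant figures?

105.8°

P is at the origin; PA runs at -4.2° with length 50.1, so A = 50.1·(cos -4.2°, sin -4.2°) = (49.97, -3.669). ∠PAG = 122.6°, so AG runs at -4.2° + (180° − 122.6°) = 53.20° from the x-axis; with |AG| = 38.6, G = A + 38.6·(cos 53.20°, sin 53.20°) = (73.09, 27.24). AG ⟂ GT; with |GT| = 23.6 on the left of AG, T = G + 23.6·(-0.8007, 0.5990) = (54.19, 41.38). Then cos ∠PTG = TP·TG / (|TP||TG|), giving 105.8°.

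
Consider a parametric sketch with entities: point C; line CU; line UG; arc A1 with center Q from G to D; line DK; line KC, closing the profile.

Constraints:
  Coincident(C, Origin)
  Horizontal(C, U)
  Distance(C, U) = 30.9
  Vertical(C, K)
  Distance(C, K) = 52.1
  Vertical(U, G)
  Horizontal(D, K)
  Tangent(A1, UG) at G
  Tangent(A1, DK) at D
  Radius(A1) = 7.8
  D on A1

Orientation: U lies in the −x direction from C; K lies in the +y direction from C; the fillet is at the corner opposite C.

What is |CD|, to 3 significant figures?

57.0

The virtual corner opposite C is at (-30.9, 52.1). A1 meets UG tangentially, so QG is at right angles to UG and tangency of A1 to DK means the radius QD is perpendicular to DK, with radius 7.8, so the center Q sits 7.8 in from both sides at Q = (-23.1, 44.3). That places the tangent points at G = (-30.9, 44.3) on UG and D = (-23.1, 52.1) on DK. Then |CD| = |D − C| = 57.0.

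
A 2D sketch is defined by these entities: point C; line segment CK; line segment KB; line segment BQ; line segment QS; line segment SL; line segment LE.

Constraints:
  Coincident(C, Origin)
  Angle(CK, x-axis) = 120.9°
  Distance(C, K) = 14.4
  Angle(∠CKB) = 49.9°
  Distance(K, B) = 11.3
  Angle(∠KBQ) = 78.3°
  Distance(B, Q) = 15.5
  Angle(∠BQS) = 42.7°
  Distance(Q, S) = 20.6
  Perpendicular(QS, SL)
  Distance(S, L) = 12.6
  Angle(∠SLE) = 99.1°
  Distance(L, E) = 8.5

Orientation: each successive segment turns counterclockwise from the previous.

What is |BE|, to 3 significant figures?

3.53

C is at the origin; CK runs at 120.9° with length 14.4, so K = (-7.39, 12.4). ∠CKB = 49.9° gives KB at -109° from the x-axis; with |KB| = 11.3, B = (-11.1, 1.67). ∠KBQ = 78.3° gives BQ at -7.30° from the x-axis; with |BQ| = 15.5, Q = (4.30, -0.298). ∠BQS = 42.7° gives QS at 130° from the x-axis; with |QS| = 20.6, S = (-8.94, 15.5). The perpendicularity gives SL at right angles to QS, so SL runs at -140°; with |SL| = 12.6, L = (-18.6, 7.38). ∠SLE = 99.1° gives LE at -59.1° from the x-axis; with |LE| = 8.5, E = (-14.2, 0.0901). Then |BE| = |E − B| = 3.53.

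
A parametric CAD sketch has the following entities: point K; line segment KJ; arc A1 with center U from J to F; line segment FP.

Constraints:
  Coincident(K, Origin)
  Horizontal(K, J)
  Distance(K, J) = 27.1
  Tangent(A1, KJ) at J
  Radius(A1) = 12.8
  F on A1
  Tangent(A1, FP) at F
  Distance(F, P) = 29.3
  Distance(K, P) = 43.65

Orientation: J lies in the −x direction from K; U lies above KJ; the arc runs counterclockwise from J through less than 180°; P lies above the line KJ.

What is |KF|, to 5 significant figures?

18.883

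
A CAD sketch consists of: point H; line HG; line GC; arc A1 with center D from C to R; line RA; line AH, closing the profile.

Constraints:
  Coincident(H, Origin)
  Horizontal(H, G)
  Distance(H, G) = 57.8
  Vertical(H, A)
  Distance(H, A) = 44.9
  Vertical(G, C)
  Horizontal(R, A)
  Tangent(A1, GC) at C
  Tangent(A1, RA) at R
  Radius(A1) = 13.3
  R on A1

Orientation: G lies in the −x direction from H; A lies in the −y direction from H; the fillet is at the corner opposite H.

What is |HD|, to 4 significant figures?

54.58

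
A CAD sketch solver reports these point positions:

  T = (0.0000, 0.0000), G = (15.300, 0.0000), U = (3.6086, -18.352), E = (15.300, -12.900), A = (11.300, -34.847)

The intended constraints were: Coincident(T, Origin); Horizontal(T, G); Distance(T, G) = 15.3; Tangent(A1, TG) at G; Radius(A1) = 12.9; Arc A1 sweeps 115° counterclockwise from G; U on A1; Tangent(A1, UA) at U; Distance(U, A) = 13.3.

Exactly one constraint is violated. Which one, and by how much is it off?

Distance(U, A) = 13.3 — off by 4.90.

T = (0.00, 0.00) ✓; T.y = 0.00, G.y = 0.00 ✓; |TG| = 15.30 ✓; ∠(EG, GT) = 90.00° ✓; |EG| = 12.90 ✓; bearing(E→U) − bearing(E→G) = 115.0° ✓; |EU| = 12.90 ✓; ∠(EU, UA) = 90.00° ✓; |UA| = 18.20 ✗.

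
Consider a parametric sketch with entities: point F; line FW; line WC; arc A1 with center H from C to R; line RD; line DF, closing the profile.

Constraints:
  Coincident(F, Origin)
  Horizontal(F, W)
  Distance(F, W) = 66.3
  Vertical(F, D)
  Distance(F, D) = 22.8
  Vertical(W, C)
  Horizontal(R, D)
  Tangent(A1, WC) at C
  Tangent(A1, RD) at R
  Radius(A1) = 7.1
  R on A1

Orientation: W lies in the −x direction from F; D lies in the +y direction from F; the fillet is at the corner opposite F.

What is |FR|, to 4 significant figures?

63.44

F is at the origin; F and W share the same y with |FW| = 66.3 and W on the −x side, so W = (-66.30, 0.000). FD is vertical with |FD| = 22.8 and D on the +y side, so D = (0.000, 22.80). The virtual corner opposite F is at (-66.30, 22.80). The tangent condition forces HC to be normal to WC and since A1 is tangent to RD there, HR ⟂ RD, with radius 7.1, so the center H sits 7.1 in from both sides at H = (-59.20, 15.70). That places the tangent points at C = (-66.30, 15.70) on WC and R = (-59.20, 22.80) on RD. Then |FR| = |R − F| = 63.44.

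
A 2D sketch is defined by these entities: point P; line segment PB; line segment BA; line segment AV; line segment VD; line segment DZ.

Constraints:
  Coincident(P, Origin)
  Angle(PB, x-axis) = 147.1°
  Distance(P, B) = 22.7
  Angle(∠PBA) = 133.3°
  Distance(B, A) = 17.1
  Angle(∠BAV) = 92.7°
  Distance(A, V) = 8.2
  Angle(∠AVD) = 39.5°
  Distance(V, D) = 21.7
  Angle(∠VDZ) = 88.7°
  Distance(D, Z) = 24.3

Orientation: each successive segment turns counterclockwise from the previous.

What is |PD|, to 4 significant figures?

30.61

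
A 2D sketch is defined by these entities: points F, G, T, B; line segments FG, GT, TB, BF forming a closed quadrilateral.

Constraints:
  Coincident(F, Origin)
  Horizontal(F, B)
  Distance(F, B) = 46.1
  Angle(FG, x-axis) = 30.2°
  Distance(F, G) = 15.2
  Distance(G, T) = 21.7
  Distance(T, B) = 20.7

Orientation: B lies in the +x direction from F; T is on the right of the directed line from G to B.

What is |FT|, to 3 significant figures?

28.7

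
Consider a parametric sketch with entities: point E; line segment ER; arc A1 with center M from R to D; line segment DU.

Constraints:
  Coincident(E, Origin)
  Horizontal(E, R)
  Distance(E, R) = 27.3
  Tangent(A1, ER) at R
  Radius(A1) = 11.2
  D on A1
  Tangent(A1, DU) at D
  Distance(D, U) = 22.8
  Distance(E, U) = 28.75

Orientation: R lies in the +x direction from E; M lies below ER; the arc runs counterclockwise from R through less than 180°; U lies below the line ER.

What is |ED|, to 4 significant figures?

18.31

Checks: |ER| = 27.30 ✓; |MD| = 11.20 ✓; ∠(MD, DU) = 90.00° ✓; |DU| = 22.80 ✓; |EU| = 28.75 ✓.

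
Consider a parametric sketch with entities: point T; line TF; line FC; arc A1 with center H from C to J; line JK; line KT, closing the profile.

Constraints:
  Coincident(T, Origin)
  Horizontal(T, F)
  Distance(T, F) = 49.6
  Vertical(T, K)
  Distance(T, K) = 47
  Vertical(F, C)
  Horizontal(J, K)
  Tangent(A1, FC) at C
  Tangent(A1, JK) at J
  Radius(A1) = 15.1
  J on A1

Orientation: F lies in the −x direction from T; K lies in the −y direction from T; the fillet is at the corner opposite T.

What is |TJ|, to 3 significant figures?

58.3

The virtual corner opposite T is at (-49.6, -47.0). The tangent condition forces HC to be normal to FC and the tangent condition forces HJ to be normal to JK, with radius 15.1, so the center H sits 15.1 in from both sides at H = (-34.5, -31.9). That places the tangent points at C = (-49.6, -31.9) on FC and J = (-34.5, -47.0) on JK. Then |TJ| = |J − T| = 58.3.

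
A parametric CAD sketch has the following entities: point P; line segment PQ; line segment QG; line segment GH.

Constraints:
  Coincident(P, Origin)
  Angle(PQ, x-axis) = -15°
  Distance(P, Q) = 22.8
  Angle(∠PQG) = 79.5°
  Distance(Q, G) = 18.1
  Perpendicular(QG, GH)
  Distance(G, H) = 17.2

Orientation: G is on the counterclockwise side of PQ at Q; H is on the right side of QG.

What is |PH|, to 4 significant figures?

42.00

∠PQG = 79.5°, so QG runs at -15.0° + (180° − 79.5°) = 85.50° from the x-axis; with |QG| = 18.1, G = Q + 18.1·(cos 85.50°, sin 85.50°) = (23.44, 12.14). The perpendicularity gives GH at right angles to QG; with |GH| = 17.2 on the right of QG, H = G + 17.2·(0.9969, -0.07846) = (40.59, 10.79). Then |PH| = |H − P| = 42.00.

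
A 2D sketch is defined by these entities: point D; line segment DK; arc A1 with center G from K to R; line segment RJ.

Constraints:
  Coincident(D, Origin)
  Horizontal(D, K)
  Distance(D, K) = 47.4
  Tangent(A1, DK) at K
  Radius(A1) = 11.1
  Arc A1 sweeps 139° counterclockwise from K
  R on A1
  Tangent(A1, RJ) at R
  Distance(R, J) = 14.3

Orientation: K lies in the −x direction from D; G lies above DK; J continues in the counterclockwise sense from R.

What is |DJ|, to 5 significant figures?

58.521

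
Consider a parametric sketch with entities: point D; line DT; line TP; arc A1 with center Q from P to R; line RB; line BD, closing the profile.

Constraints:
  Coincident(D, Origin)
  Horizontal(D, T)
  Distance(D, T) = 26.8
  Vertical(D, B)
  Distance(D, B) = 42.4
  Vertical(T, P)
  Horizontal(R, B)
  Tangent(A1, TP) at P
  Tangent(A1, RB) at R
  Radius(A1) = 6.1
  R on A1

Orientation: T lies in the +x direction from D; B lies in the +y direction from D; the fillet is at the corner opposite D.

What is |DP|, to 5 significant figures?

45.121

D is at the origin; D and T share the same y with |DT| = 26.8 and T on the +x side, so T = (26.800, 0.0000). D and B share the same x with |DB| = 42.4 and B on the +y side, so B = (0.0000, 42.400). The virtual corner opposite D is at (26.800, 42.400). Tangency of A1 to TP means the radius QP is perpendicular to TP and the tangent condition forces QR to be normal to RB, with radius 6.1, so the center Q sits 6.1 in from both sides at Q = (20.700, 36.300). That places the tangent points at P = (26.800, 36.300) on TP and R = (20.700, 42.400) on RB. Then |DP| = |P − D| = 45.121.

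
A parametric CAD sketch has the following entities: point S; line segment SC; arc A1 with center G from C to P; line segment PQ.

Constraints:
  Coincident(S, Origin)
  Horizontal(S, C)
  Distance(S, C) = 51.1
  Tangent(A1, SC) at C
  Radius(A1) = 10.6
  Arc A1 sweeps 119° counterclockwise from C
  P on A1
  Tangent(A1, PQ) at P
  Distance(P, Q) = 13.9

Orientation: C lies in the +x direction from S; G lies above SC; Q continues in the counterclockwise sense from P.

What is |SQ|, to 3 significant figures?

60.5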